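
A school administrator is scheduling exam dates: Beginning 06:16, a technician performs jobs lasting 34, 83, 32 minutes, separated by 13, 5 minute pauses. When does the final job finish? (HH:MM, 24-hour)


Start: 06:16 = 376 min from midnight
  after task 1 (34 min): 06:50
  after break (13 min): 07:03
  after task 2 (83 min): 08:26
  after break (5 min): 08:31
  after task 3 (32 min): 09:03
Total elapsed: 167 minutes
End time: 09:03

09:03


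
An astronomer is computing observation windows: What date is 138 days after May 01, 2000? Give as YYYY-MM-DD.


Start: 2000-05-01
Adding 138 days
Days remaining in May: 30
After May: 108 days still to add
June 2000: 30 days, 78 remaining
July 2000: 31 days, 47 remaining
August 2000: 31 days, 16 remaining
September 2000 has 30 days, need 16
Result: 2000-09-16

2000-09-16


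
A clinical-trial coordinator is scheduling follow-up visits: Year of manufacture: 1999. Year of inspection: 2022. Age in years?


Birth year: 1999
Current year: 2022
Age = current year - birth year
Age = 2022 - 1999 = 23

23


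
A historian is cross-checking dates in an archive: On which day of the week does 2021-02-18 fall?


Date: 2021-02-18
January 1, 2021 is a Friday
Day of year: 49
Offset from Jan 1: 48 days
48 mod 7 = 6
Result: Thursday

Thursday


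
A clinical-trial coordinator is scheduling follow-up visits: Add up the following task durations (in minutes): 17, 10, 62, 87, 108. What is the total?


Durations: 17, 10, 62, 87, 108
Running sum: 17
+ 10 = 27
+ 62 = 89
+ 87 = 176
+ 108 = 284
Total duration: 284 minutes
That is 4 hours and 44 minutes

284


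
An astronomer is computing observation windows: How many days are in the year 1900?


Year: 1900
Check leap year rules:
Divisible by 4? Yes
Divisible by 100? Yes
Divisible by 400? No
1900 is not a leap year
Days: 365

365


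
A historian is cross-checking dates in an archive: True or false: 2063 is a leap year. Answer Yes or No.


Year: 2063
Divisible by 4? 2063 / 4 = 515.75 -> No
Not divisible by 4, so NOT a leap year

No


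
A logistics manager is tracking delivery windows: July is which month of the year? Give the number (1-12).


Calendar month order:
6. June
7. July <--
8. August
July is month number 7

7


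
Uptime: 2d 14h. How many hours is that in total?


Days: 2
Extra hours: 14
Hours per day: 24
Days to hours: 2 x 24 = 48
Total: 48 + 14 = 62

62


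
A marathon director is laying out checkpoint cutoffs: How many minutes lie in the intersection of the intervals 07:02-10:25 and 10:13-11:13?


Interval A: [422, 625] minutes from midnight
Interval B: [613, 673] minutes from midnight
Overlap start = max(422, 613) = 613
Overlap end = min(625, 673) = 625
Overlap = 625 - 613 = 12 minutes

12


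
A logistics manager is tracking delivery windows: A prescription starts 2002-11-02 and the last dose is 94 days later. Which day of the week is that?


Start: 2002-11-02 (Saturday)
Step 1 - find target date: add 94 days
  2002-11-02 + 94 days = 2003-02-04
Step 2 - day of week:
  94 mod 7 = 3
  Saturday + 3 days -> Tuesday
Result: Tuesday (2003-02-04)

Tuesday


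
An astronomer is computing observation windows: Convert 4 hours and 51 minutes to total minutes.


Hours: 4
Minutes: 51
Convert hours to minutes: 4 x 60 = 240
Add remaining minutes: 240 + 51 = 291

291


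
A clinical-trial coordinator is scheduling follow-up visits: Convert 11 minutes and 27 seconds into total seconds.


Minutes: 11
Seconds: 27
Convert minutes to seconds: 11 x 60 = 660
Add remaining seconds: 660 + 27 = 687

687


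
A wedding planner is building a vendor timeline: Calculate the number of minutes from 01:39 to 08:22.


Start time: 01:39 = 99 minutes from midnight
End time: 08:22 = 502 minutes from midnight
Difference: 502 - 99 = 403 minutes
That is 6 hours and 43 minutes

403


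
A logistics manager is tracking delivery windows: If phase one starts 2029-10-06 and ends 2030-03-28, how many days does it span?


Start date: 2029-10-06
End date: 2030-03-28
Oct 2029: +26 days
Nov 2029: +30 days
Dec 2029: +31 days
... (3 more months)
Total: 173 days

173


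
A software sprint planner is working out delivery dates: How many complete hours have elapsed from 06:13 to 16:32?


Start: 06:13
End: 16:32
Hour difference: 16 - 6 = 10 hours
Minute difference: 32 - 13 = 19 minutes
Total minutes: 619
Complete hours: 619 / 60 = 10 (remainder 19)

10


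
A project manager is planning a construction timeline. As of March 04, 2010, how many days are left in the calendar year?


Start: March 04, 2010
End: December 31, 2010
Days left in March: 27
April: 30
May: 31
June: 30
July: 31
... plus remaining months
Sum of remaining months: 275
Total: 27 + 275 = 302

302


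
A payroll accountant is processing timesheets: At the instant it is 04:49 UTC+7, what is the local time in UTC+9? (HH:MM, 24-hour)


Local time: 04:49 at UTC+7 (offset 7h)
Target zone: UTC+9 (offset 9h)
Difference: 9 - (7) = 2 hours
Calculation: 4 + (2) = 6
Result: 06:49

06:49


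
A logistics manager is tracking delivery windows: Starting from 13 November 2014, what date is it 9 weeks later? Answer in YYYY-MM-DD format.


Start: 2014-11-13
Weeks to add: 9
Convert to days: 9 x 7 = 63 days
Add 63 days to 2014-11-13
Result: 2015-01-15

2015-01-15


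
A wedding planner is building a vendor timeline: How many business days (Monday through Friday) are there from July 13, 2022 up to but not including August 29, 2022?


Start: 2022-07-13 (Wednesday)
End (exclusive): 2022-08-29 (Monday)
Total calendar days: 47
Full weeks: 47 // 7 = 6 -> 30 weekdays
Remaining 5 days starting on Wednesday:
  Wed(w), Thu(w), Fri(w), Sat(-), Sun(-) -> 3 weekdays
Total business days: 30 + 3 = 33

33


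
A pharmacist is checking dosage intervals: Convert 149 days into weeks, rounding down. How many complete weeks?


Total days: 149
Days per week: 7
Division: 149 / 7 = 21 remainder 2
Complete weeks: 21
Remaining days: 2

21


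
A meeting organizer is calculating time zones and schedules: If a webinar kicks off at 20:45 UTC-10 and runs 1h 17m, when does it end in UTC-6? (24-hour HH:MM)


Start: 20:45 in UTC-10
Step 1 - add duration:
  minutes: 45 + 17 = 62 (carry 1h)
  hours: 20 + 1 + 1 = 22
  end in UTC-10: 22:02
Step 2 - convert UTC-10 -> UTC-6:
  offset difference: -6 - (-10) = 4 hours
  22 + (4) = 26 -> mod 24 = 2
Result: 02:02 in UTC-6

02:02


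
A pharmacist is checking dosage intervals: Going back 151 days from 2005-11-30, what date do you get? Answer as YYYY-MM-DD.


Start: 2005-11-30
Subtracting 151 days
Days already passed in November: 30
After going back through November: 121 more days to subtract
October 2005: 31 days, 90 remaining
September 2005: 30 days, 60 remaining
August 2005: 31 days, 29 remaining
July 2005 has 31 days, need 29
Result: 2005-07-02

2005-07-02


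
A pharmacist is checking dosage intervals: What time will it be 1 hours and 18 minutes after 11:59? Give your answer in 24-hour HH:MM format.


Start time: 11:59
Adding: 1 hours 18 minutes
Minutes: 59 + 18 = 77
Minute overflow: 77 >= 60, so carry 1 hour, minutes = 17
Hours: 11 + 1 + 1 = 13
Result: 13:17

13:17


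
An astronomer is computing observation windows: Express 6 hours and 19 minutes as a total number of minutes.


Hours: 6
Extra minutes: 19
Minutes per hour: 60
Hours to minutes: 6 x 60 = 360
Total: 360 + 19 = 379

379


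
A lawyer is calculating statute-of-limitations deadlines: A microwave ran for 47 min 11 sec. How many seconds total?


Minutes: 47
Extra seconds: 11
Seconds per minute: 60
Minutes to seconds: 47 x 60 = 2820
Total: 2820 + 11 = 2831

2831


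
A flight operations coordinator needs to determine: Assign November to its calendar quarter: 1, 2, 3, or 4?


Month: November (month 11)
Q1: January-March (months 1-3)
Q2: April-June (months 4-6)
Q3: July-September (months 7-9)
Q4: October-December (months 10-12)
Month 11 falls in Q4

4


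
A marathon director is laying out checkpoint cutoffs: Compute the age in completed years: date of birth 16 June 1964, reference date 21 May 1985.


Birth: 1964-06-16
Reference: 1985-05-21
Year difference: 1985 - 1964 = 21
Has birthday (06-16) occurred by 05-21? No
Birthday not yet reached this year -> subtract 1
Age in full years: 20

20


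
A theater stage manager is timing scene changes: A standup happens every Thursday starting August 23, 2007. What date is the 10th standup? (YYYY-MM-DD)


First occurrence: 2007-08-23 (occurrence 1)
Each occurrence is 7 days after the previous.
Occurrence 10 is 9 weeks after the first.
9 weeks = 63 days
2007-08-23 + 63 days = 2007-10-25

2007-10-25


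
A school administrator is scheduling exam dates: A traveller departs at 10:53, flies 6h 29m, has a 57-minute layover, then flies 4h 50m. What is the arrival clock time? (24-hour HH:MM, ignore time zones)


Depart: 10:53
Leg 1: +389 min -> 17:22
Layover: +57 min -> 18:19
Leg 2: +290 min -> 23:09
Total travel: 736 minutes = 12h 16m
Arrival: 23:09

23:09


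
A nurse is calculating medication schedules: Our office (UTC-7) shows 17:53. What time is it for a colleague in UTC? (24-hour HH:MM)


Local time: 17:53 at UTC-7 (offset -7h)
Target zone: UTC (offset 0h)
Difference: 0 - (-7) = 7 hours
Calculation: 17 + (7) = 24
Wraparound: (24) mod 24 = 0
Result: 00:53

00:53


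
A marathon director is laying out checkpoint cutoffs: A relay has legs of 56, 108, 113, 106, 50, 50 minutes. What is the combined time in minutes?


Durations: 56, 108, 113, 106, 50, 50
Running sum: 56
+ 108 = 164
+ 113 = 277
+ 106 = 383
+ 50 = 433
+ 50 = 483
Total duration: 483 minutes
That is 8 hours and 3 minutes

483


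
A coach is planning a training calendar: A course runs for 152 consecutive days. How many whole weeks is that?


Total days: 152
Days per week: 7
Division: 152 / 7 = 21 remainder 5
Complete weeks: 21
Remaining days: 5

21


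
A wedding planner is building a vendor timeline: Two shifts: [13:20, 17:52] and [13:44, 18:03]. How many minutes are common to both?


Interval A: [800, 1072] minutes from midnight
Interval B: [824, 1083] minutes from midnight
Overlap start = max(800, 824) = 824
Overlap end = min(1072, 1083) = 1072
Overlap = 1072 - 824 = 248 minutes

248


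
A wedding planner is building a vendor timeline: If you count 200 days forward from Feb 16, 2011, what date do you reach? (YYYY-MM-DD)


Start: 2011-02-16
Adding 200 days
Days remaining in February: 12
After February: 188 days still to add
March 2011: 31 days, 157 remaining
April 2011: 30 days, 127 remaining
May 2011: 31 days, 96 remaining
June 2011: 30 days, 66 remaining
Result: 2011-09-04

2011-09-04


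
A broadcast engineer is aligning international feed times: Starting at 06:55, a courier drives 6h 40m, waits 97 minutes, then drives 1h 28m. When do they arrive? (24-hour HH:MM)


Depart: 06:55
Leg 1: +400 min -> 13:35
Layover: +97 min -> 15:12
Leg 2: +88 min -> 16:40
Total travel: 585 minutes = 9h 45m
Arrival: 16:40

16:40


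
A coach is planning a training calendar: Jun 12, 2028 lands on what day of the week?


Date: 2028-06-12
January 1, 2028 is a Saturday
Day of year: 164
Offset from Jan 1: 163 days
163 mod 7 = 2
Result: Monday

Monday


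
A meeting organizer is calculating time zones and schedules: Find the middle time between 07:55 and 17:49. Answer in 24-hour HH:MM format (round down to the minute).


Start time: 07:55 = 475 minutes from midnight
End time: 17:49 = 1069 minutes from midnight
Sum: 475 + 1069 = 1544
Midpoint: 1544 / 2 = 772 minutes
Convert: 772 / 60 = 12 hours, 52 minutes
Result: 12:52

12:52


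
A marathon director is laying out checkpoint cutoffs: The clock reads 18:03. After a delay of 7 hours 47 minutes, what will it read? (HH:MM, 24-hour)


Start time: 18:03
Adding: 7 hours 47 minutes
Minutes: 3 + 47 = 50
Hours: 18 + 7 + 0 = 25
Hour wraparound: 25 mod 24 = 1
Result: 01:50

01:50


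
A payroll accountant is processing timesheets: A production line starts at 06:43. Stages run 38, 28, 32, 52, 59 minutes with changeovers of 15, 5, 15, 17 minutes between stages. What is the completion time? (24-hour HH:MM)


Start: 06:43 = 403 min from midnight
  after task 1 (38 min): 07:21
  after break (15 min): 07:36
  after task 2 (28 min): 08:04
  after break (5 min): 08:09
  after task 3 (32 min): 08:41
  after break (15 min): 08:56
  after task 4 (52 min): 09:48
  after break (17 min): 10:05
  after task 5 (59 min): 11:04
Total elapsed: 261 minutes
End time: 11:04

11:04


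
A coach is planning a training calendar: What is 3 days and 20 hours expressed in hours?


Days: 3
Extra hours: 20
Hours per day: 24
Days to hours: 3 x 24 = 72
Total: 72 + 20 = 92

92


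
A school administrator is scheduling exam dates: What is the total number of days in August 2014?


Month: August
Year: 2014
August is a 31-day month
Total: 31 days

31


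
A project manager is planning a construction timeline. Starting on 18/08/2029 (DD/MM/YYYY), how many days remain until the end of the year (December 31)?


Start: August 18, 2029
End: December 31, 2029
Days left in August: 13
September: 30
October: 31
November: 30
December: 31
Sum of remaining months: 122
Total: 13 + 122 = 135

135


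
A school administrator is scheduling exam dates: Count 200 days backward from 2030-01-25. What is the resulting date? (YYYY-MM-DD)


Start: 2030-01-25
Subtracting 200 days
Days already passed in January: 25
After going back through January: 175 more days to subtract
December 2029: 31 days, 144 remaining
November 2029: 30 days, 114 remaining
October 2029: 31 days, 83 remaining
September 2029: 30 days, 53 remaining
Result: 2029-07-09

2029-07-09


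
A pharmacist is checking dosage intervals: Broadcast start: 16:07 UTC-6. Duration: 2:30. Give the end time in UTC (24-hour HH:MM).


Start: 16:07 in UTC-6
Step 1 - add duration:
  minutes: 7 + 30 = 37
  hours: 16 + 2 + 0 = 18
  end in UTC-6: 18:37
Step 2 - convert UTC-6 -> UTC:
  offset difference: 0 - (-6) = 6 hours
  18 + (6) = 24 -> mod 24 = 0
Result: 00:37 in UTC

00:37


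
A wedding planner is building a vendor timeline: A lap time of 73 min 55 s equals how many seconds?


Minutes: 73
Seconds: 55
Convert minutes to seconds: 73 x 60 = 4380
Add remaining seconds: 4380 + 55 = 4435

4435


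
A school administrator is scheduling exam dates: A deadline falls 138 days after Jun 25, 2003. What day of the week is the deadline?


Start: 2003-06-25 (Wednesday)
Step 1 - find target date: add 138 days
  2003-06-25 + 138 days = 2003-11-10
Step 2 - day of week:
  138 mod 7 = 5
  Wednesday + 5 days -> Monday
Result: Monday (2003-11-10)

Monday


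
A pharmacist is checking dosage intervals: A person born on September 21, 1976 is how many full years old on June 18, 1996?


Birth: 1976-09-21
Reference: 1996-06-18
Year difference: 1996 - 1976 = 20
Has birthday (09-21) occurred by 06-18? No
Birthday not yet reached this year -> subtract 1
Age in full years: 19

19


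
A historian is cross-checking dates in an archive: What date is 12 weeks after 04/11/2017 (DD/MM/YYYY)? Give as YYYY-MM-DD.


Start: 2017-11-04
Weeks to add: 12
Convert to days: 12 x 7 = 84 days
Add 84 days to 2017-11-04
Result: 2018-01-27

2018-01-27


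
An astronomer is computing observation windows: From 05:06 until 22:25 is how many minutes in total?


Start time: 05:06 = 306 minutes from midnight
End time: 22:25 = 1345 minutes from midnight
Difference: 1345 - 306 = 1039 minutes
That is 17 hours and 19 minutes

1039


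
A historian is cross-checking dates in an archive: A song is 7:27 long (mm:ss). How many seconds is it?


Minutes: 7
Extra seconds: 27
Seconds per minute: 60
Minutes to seconds: 7 x 60 = 420
Total: 420 + 27 = 447

447


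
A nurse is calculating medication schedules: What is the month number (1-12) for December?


Calendar month order:
11. November
12. December <--
December is month number 12

12


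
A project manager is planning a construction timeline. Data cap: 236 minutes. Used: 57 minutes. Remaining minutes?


Total budget: 236 minutes
Time used: 57 minutes
Remaining: 236 - 57 = 179 minutes
Percent used: 24.2%
Percent remaining: 75.8%

179


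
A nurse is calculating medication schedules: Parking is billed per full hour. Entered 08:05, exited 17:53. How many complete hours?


Start: 08:05
End: 17:53
Hour difference: 17 - 8 = 9 hours
Minute difference: 53 - 5 = 48 minutes
Total minutes: 588
Complete hours: 588 / 60 = 9 (remainder 48)

9


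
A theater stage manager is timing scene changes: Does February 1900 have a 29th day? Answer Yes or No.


Year: 1900
Divisible by 4? 1900 / 4 = 475.0 -> Yes
Divisible by 100? 1900 / 100 = 19.0 -> Yes
Divisible by 400? 1900 / 400 = 4.75 -> No
Divisible by 100 but not 400, so NOT a leap year

No


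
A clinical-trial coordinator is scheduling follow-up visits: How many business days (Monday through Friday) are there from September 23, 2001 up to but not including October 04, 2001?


Start: 2001-09-23 (Sunday)
End (exclusive): 2001-10-04 (Thursday)
Total calendar days: 11
Full weeks: 11 // 7 = 1 -> 5 weekdays
Remaining 4 days starting on Sunday:
  Sun(-), Mon(w), Tue(w), Wed(w) -> 3 weekdays
Total business days: 5 + 3 = 8

8


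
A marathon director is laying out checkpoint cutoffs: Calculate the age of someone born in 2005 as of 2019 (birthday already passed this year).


Birth year: 2005
Current year: 2019
Age = current year - birth year
Age = 2019 - 2005 = 14

14


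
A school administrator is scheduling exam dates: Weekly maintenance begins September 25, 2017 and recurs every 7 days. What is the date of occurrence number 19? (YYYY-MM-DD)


First occurrence: 2017-09-25 (occurrence 1)
Each occurrence is 7 days after the previous.
Occurrence 19 is 18 weeks after the first.
18 weeks = 126 days
2017-09-25 + 126 days = 2018-01-29

2018-01-29


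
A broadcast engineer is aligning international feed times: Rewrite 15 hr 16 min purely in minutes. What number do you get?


Hours: 15
Extra minutes: 16
Minutes per hour: 60
Hours to minutes: 15 x 60 = 900
Total: 900 + 16 = 916

916


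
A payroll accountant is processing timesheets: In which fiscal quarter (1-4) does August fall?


Month: August (month 8)
Q1: January-March (months 1-3)
Q2: April-June (months 4-6)
Q3: July-September (months 7-9)
Q4: October-December (months 10-12)
Month 8 falls in Q3

3


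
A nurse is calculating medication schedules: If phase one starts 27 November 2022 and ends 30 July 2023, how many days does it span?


Start date: 2022-11-27
End date: 2023-07-30
Nov 2022: +4 days
Dec 2022: +31 days
Jan 2023: +31 days
... (6 more months)
Total: 245 days

245


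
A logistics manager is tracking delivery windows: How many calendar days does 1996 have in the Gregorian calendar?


Year: 1996
Check leap year rules:
Divisible by 4? Yes
Divisible by 100? No
1996 is a leap year
Days: 366

366


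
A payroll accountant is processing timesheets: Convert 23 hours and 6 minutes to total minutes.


Hours: 23
Minutes: 6
Convert hours to minutes: 23 x 60 = 1380
Add remaining minutes: 1380 + 6 = 1386

1386


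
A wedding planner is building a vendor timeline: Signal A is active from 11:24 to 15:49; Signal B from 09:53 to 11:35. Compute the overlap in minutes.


Interval A: [684, 949] minutes from midnight
Interval B: [593, 695] minutes from midnight
Overlap start = max(684, 593) = 684
Overlap end = min(949, 695) = 695
Overlap = 695 - 684 = 11 minutes

11


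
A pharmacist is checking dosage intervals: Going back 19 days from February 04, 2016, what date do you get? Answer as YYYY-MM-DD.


Start: 2016-02-04
Subtracting 19 days
Days already passed in February: 4
After going back through February: 15 more days to subtract
January 2016 has 31 days, need 15
Result: 2016-01-16

2016-01-16


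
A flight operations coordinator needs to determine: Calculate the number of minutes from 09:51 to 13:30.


Start time: 09:51 = 591 minutes from midnight
End time: 13:30 = 810 minutes from midnight
Difference: 810 - 591 = 219 minutes
That is 3 hours and 39 minutes

219


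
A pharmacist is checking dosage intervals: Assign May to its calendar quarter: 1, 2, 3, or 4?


Month: May (month 5)
Q1: January-March (months 1-3)
Q2: April-June (months 4-6)
Q3: July-September (months 7-9)
Q4: October-December (months 10-12)
Month 5 falls in Q2

2


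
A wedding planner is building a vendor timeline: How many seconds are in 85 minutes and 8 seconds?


Minutes: 85
Extra seconds: 8
Seconds per minute: 60
Minutes to seconds: 85 x 60 = 5100
Total: 5100 + 8 = 5108

5108


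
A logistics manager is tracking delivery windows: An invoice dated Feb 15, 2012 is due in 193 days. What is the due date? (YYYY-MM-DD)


Start: 2012-02-15
Adding 193 days
Days remaining in February: 14
After February: 179 days still to add
March 2012: 31 days, 148 remaining
April 2012: 30 days, 118 remaining
May 2012: 31 days, 87 remaining
June 2012: 30 days, 57 remaining
Result: 2012-08-26

2012-08-26


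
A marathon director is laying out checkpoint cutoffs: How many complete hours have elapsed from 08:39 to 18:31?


Start: 08:39
End: 18:31
Hour difference: 18 - 8 = 10 hours
Minute difference: 31 - 39 = -8 minutes
Total minutes: 592
Complete hours: 592 / 60 = 9 (remainder 52)

9


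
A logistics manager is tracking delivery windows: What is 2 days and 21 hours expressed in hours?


Days: 2
Extra hours: 21
Hours per day: 24
Days to hours: 2 x 24 = 48
Total: 48 + 21 = 69

69


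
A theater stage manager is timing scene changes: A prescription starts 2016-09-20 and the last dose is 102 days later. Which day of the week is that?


Start: 2016-09-20 (Tuesday)
Step 1 - find target date: add 102 days
  2016-09-20 + 102 days = 2016-12-31
Step 2 - day of week:
  102 mod 7 = 4
  Tuesday + 4 days -> Saturday
Result: Saturday (2016-12-31)

Saturday


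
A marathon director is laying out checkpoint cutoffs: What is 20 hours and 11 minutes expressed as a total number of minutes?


Hours: 20
Minutes: 11
Convert hours to minutes: 20 x 60 = 1200
Add remaining minutes: 1200 + 11 = 1211

1211


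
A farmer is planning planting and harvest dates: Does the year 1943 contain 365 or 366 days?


Year: 1943
Check leap year rules:
Divisible by 4? No
1943 is not a leap year
Days: 365

365


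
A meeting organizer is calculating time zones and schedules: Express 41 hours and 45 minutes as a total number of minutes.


Hours: 41
Extra minutes: 45
Minutes per hour: 60
Hours to minutes: 41 x 60 = 2460
Total: 2460 + 45 = 2505

2505


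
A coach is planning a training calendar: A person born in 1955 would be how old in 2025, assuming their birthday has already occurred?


Birth year: 1955
Current year: 2025
Age = current year - birth year
Age = 2025 - 1955 = 70

70


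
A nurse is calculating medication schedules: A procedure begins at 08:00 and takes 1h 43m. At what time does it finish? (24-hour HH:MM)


Start time: 08:00
Adding: 1 hours 43 minutes
Minutes: 0 + 43 = 43
Hours: 8 + 1 + 0 = 9
Result: 09:43

09:43


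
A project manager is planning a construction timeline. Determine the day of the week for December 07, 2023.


Date: 2023-12-07
January 1, 2023 is a Sunday
Day of year: 341
Offset from Jan 1: 340 days
340 mod 7 = 4
Result: Thursday

Thursday


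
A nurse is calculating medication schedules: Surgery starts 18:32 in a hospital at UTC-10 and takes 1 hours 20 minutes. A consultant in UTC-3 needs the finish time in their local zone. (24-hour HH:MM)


Start: 18:32 in UTC-10
Step 1 - add duration:
  minutes: 32 + 20 = 52
  hours: 18 + 1 + 0 = 19
  end in UTC-10: 19:52
Step 2 - convert UTC-10 -> UTC-3:
  offset difference: -3 - (-10) = 7 hours
  19 + (7) = 26 -> mod 24 = 2
Result: 02:52 in UTC-3

02:52


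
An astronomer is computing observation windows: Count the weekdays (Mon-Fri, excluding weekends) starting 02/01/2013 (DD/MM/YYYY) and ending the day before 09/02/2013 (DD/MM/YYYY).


Start: 2013-01-02 (Wednesday)
End (exclusive): 2013-02-09 (Saturday)
Total calendar days: 38
Full weeks: 38 // 7 = 5 -> 25 weekdays
Remaining 3 days starting on Wednesday:
  Wed(w), Thu(w), Fri(w) -> 3 weekdays
Total business days: 25 + 3 = 28

28


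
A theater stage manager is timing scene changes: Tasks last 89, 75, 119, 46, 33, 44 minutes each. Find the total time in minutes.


Durations: 89, 75, 119, 46, 33, 44
Running sum: 89
+ 75 = 164
+ 119 = 283
+ 46 = 329
+ 33 = 362
+ 44 = 406
Total duration: 406 minutes
That is 6 hours and 46 minutes

406


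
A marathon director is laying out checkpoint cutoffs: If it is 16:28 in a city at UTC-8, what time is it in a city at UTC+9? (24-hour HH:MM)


Local time: 16:28 at UTC-8 (offset -8h)
Target zone: UTC+9 (offset 9h)
Difference: 9 - (-8) = 17 hours
Calculation: 16 + (17) = 33
Wraparound: (33) mod 24 = 9
Result: 09:28

09:28


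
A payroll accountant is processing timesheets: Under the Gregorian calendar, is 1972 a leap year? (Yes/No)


Year: 1972
Divisible by 4? 1972 / 4 = 493.0 -> Yes
Divisible by 100? 1972 / 100 = 19.72 -> No
Divisible by 4 but not 100, so it IS a leap year

Yes


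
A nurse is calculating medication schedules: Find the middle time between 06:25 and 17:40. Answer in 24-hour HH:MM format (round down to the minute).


Start time: 06:25 = 385 minutes from midnight
End time: 17:40 = 1060 minutes from midnight
Sum: 385 + 1060 = 1445
Midpoint: 1445 / 2 = 722 minutes
Convert: 722 / 60 = 12 hours, 2 minutes
Result: 12:02

12:02


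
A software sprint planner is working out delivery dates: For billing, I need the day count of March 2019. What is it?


Month: March
Year: 2019
March is a 31-day month
Total: 31 days

31


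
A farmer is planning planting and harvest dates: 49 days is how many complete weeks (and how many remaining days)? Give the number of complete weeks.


Total days: 49
Days per week: 7
Division: 49 / 7 = 7 remainder 0
Complete weeks: 7
Remaining days: 0

7


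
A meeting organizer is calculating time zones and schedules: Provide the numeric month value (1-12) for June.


Calendar month order:
5. May
6. June <--
7. July
June is month number 6

6


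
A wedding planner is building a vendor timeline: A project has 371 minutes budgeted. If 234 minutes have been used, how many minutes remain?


Total budget: 371 minutes
Time used: 234 minutes
Remaining: 371 - 234 = 137 minutes
Percent used: 63.1%
Percent remaining: 36.9%

137


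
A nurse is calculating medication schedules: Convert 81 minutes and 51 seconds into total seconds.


Minutes: 81
Seconds: 51
Convert minutes to seconds: 81 x 60 = 4860
Add remaining seconds: 4860 + 51 = 4911

4911


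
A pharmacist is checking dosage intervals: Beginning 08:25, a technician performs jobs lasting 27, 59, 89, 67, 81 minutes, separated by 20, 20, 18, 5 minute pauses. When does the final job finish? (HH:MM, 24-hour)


Start: 08:25 = 505 min from midnight
  after task 1 (27 min): 08:52
  after break (20 min): 09:12
  after task 2 (59 min): 10:11
  after break (20 min): 10:31
  after task 3 (89 min): 12:00
  after break (18 min): 12:18
  after task 4 (67 min): 13:25
  after break (5 min): 13:30
  after task 5 (81 min): 14:51
Total elapsed: 386 minutes
End time: 14:51

14:51


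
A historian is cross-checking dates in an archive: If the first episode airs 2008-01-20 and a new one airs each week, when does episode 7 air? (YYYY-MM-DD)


First occurrence: 2008-01-20 (occurrence 1)
Each occurrence is 7 days after the previous.
Occurrence 7 is 6 weeks after the first.
6 weeks = 42 days
2008-01-20 + 42 days = 2008-03-02

2008-03-02


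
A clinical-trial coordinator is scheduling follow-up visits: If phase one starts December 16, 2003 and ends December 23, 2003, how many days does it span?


Start date: 2003-12-16
End date: 2003-12-23
Dec 2003: +7 days
Total: 7 days

7


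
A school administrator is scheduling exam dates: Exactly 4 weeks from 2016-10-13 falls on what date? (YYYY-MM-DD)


Start: 2016-10-13
Weeks to add: 4
Convert to days: 4 x 7 = 28 days
Add 28 days to 2016-10-13
Result: 2016-11-10

2016-11-10


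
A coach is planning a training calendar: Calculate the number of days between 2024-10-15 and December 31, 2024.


Start: October 15, 2024
End: December 31, 2024
Days left in October: 16
November: 30
December: 31
Sum of remaining months: 61
Total: 16 + 61 = 77

77


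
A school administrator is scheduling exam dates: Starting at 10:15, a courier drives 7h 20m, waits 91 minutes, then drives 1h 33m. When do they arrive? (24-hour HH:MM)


Depart: 10:15
Leg 1: +440 min -> 17:35
Layover: +91 min -> 19:06
Leg 2: +93 min -> 20:39
Total travel: 624 minutes = 10h 24m
Arrival: 20:39

20:39


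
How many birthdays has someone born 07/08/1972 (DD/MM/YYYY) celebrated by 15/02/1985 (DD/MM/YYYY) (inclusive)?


Birth: 1972-08-07
Reference: 1985-02-15
Year difference: 1985 - 1972 = 13
Has birthday (08-07) occurred by 02-15? No
Birthday not yet reached this year -> subtract 1
Age in full years: 12

12


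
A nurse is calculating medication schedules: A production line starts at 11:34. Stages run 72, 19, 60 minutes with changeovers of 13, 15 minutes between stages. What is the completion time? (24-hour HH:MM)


Start: 11:34 = 694 min from midnight
  after task 1 (72 min): 12:46
  after break (13 min): 12:59
  after task 2 (19 min): 13:18
  after break (15 min): 13:33
  after task 3 (60 min): 14:33
Total elapsed: 179 minutes
End time: 14:33

14:33


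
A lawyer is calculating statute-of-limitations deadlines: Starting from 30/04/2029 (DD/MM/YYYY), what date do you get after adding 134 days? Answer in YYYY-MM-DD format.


Start: 2029-04-30
Adding 134 days
Days remaining in April: 0
After April: 134 days still to add
May 2029: 31 days, 103 remaining
June 2029: 30 days, 73 remaining
July 2029: 31 days, 42 remaining
August 2029: 31 days, 11 remaining
Result: 2029-09-11

2029-09-11


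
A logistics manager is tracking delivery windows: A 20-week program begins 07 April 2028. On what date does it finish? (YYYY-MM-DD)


Start: 2028-04-07
Weeks to add: 20
Convert to days: 20 x 7 = 140 days
Add 140 days to 2028-04-07
Result: 2028-08-25

2028-08-25


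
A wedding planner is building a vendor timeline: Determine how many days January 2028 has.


Month: January
Year: 2028
January is a 31-day month
Total: 31 days

31


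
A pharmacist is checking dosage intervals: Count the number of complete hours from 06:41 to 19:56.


Start: 06:41
End: 19:56
Hour difference: 19 - 6 = 13 hours
Minute difference: 56 - 41 = 15 minutes
Total minutes: 795
Complete hours: 795 / 60 = 13 (remainder 15)

13


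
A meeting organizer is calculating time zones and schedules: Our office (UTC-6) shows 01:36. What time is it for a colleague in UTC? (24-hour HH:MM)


Local time: 01:36 at UTC-6 (offset -6h)
Target zone: UTC (offset 0h)
Difference: 0 - (-6) = 6 hours
Calculation: 1 + (6) = 7
Result: 07:36

07:36


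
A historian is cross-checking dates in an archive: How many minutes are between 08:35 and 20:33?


Start time: 08:35 = 515 minutes from midnight
End time: 20:33 = 1233 minutes from midnight
Difference: 1233 - 515 = 718 minutes
That is 11 hours and 58 minutes

718


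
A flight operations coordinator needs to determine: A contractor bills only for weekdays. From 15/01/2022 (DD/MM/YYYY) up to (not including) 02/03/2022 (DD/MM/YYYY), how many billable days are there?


Start: 2022-01-15 (Saturday)
End (exclusive): 2022-03-02 (Wednesday)
Total calendar days: 46
Full weeks: 46 // 7 = 6 -> 30 weekdays
Remaining 4 days starting on Saturday:
  Sat(-), Sun(-), Mon(w), Tue(w) -> 2 weekdays
Total business days: 30 + 2 = 32

32


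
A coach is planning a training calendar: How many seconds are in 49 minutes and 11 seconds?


Minutes: 49
Extra seconds: 11
Seconds per minute: 60
Minutes to seconds: 49 x 60 = 2940
Total: 2940 + 11 = 2951

2951


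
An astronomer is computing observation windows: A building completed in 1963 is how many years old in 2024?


Birth year: 1963
Current year: 2024
Age = current year - birth year
Age = 2024 - 1963 = 61

61


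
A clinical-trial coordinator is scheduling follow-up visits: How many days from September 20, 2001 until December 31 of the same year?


Start: September 20, 2001
End: December 31, 2001
Days left in September: 10
October: 31
November: 30
December: 31
Sum of remaining months: 92
Total: 10 + 92 = 102

102


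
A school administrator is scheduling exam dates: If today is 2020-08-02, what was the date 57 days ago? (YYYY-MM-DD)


Start: 2020-08-02
Subtracting 57 days
Days already passed in August: 2
After going back through August: 55 more days to subtract
July 2020: 31 days, 24 remaining
June 2020 has 30 days, need 24
Result: 2020-06-06

2020-06-06


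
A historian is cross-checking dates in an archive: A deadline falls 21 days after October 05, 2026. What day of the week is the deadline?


Start: 2026-10-05 (Monday)
Step 1 - find target date: add 21 days
  2026-10-05 + 21 days = 2026-10-26
Step 2 - day of week:
  21 mod 7 = 0
  Monday + 0 days -> Monday
Result: Monday (2026-10-26)

Monday


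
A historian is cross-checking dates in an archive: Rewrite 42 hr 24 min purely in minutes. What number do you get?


Hours: 42
Extra minutes: 24
Minutes per hour: 60
Hours to minutes: 42 x 60 = 2520
Total: 2520 + 24 = 2544

2544


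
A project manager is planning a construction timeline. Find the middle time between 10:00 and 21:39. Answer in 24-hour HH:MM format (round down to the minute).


Start time: 10:00 = 600 minutes from midnight
End time: 21:39 = 1299 minutes from midnight
Sum: 600 + 1299 = 1899
Midpoint: 1899 / 2 = 949 minutes
Convert: 949 / 60 = 15 hours, 49 minutes
Result: 15:49

15:49


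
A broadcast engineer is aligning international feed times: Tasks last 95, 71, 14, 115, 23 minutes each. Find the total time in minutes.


Durations: 95, 71, 14, 115, 23
Running sum: 95
+ 71 = 166
+ 14 = 180
+ 115 = 295
+ 23 = 318
Total duration: 318 minutes
That is 5 hours and 18 minutes

318


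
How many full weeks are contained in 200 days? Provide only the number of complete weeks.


Total days: 200
Days per week: 7
Division: 200 / 7 = 28 remainder 4
Complete weeks: 28
Remaining days: 4

28


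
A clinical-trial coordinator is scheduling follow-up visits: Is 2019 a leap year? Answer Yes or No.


Year: 2019
Divisible by 4? 2019 / 4 = 504.75 -> No
Not divisible by 4, so NOT a leap year

No


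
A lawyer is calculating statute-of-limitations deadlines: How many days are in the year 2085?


Year: 2085
Check leap year rules:
Divisible by 4? No
2085 is not a leap year
Days: 365

365


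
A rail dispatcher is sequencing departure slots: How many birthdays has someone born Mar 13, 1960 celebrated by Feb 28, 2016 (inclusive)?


Birth: 1960-03-13
Reference: 2016-02-28
Year difference: 2016 - 1960 = 56
Has birthday (03-13) occurred by 02-28? No
Birthday not yet reached this year -> subtract 1
Age in full years: 55

55


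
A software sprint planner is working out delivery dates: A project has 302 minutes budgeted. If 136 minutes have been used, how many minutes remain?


Total budget: 302 minutes
Time used: 136 minutes
Remaining: 302 - 136 = 166 minutes
Percent used: 45.0%
Percent remaining: 55.0%

166


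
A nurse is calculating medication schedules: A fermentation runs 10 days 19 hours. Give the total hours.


Days: 10
Extra hours: 19
Hours per day: 24
Days to hours: 10 x 24 = 240
Total: 240 + 19 = 259

259


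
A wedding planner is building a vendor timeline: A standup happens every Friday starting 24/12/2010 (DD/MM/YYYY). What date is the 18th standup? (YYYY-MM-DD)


First occurrence: 2010-12-24 (occurrence 1)
Each occurrence is 7 days after the previous.
Occurrence 18 is 17 weeks after the first.
17 weeks = 119 days
2010-12-24 + 119 days = 2011-04-22

2011-04-22


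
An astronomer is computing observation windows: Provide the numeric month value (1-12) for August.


Calendar month order:
7. July
8. August <--
9. September
August is month number 8

8


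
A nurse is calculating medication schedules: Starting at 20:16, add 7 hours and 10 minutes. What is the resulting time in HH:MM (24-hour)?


Start time: 20:16
Adding: 7 hours 10 minutes
Minutes: 16 + 10 = 26
Hours: 20 + 7 + 0 = 27
Hour wraparound: 27 mod 24 = 3
Result: 03:26

03:26


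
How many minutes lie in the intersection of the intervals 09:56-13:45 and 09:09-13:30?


Interval A: [596, 825] minutes from midnight
Interval B: [549, 810] minutes from midnight
Overlap start = max(596, 549) = 596
Overlap end = min(825, 810) = 810
Overlap = 810 - 596 = 214 minutes

214


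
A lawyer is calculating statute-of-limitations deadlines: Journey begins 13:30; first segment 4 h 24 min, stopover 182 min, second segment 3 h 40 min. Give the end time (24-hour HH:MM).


Depart: 13:30
Leg 1: +264 min -> 17:54
Layover: +182 min -> 20:56
Leg 2: +220 min -> 00:36
Total travel: 666 minutes = 11h 6m
Arrival: 00:36

00:36


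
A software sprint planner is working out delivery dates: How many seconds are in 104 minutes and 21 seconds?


Minutes: 104
Seconds: 21
Convert minutes to seconds: 104 x 60 = 6240
Add remaining seconds: 6240 + 21 = 6261

6261


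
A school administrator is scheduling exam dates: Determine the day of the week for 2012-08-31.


Date: 2012-08-31
January 1, 2012 is a Sunday
Day of year: 244
Offset from Jan 1: 243 days
243 mod 7 = 5
Result: Friday

Friday


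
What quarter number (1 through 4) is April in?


Month: April (month 4)
Q1: January-March (months 1-3)
Q2: April-June (months 4-6)
Q3: July-September (months 7-9)
Q4: October-December (months 10-12)
Month 4 falls in Q2

2


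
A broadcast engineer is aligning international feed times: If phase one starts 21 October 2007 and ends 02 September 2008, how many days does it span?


Start date: 2007-10-21
End date: 2008-09-02
Oct 2007: +11 days
Nov 2007: +30 days
Dec 2007: +31 days
... (9 more months)
Total: 317 days

317


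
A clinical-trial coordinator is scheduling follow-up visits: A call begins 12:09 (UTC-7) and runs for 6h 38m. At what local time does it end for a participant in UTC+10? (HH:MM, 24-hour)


Start: 12:09 in UTC-7
Step 1 - add duration:
  minutes: 9 + 38 = 47
  hours: 12 + 6 + 0 = 18
  end in UTC-7: 18:47
Step 2 - convert UTC-7 -> UTC+10:
  offset difference: 10 - (-7) = 17 hours
  18 + (17) = 35 -> mod 24 = 11
Result: 11:47 in UTC+10

11:47


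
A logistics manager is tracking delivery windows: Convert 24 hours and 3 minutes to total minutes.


Hours: 24
Minutes: 3
Convert hours to minutes: 24 x 60 = 1440
Add remaining minutes: 1440 + 3 = 1443

1443


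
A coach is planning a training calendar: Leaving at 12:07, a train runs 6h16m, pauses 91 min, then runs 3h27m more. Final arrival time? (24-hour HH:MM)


Depart: 12:07
Leg 1: +376 min -> 18:23
Layover: +91 min -> 19:54
Leg 2: +207 min -> 23:21
Total travel: 674 minutes = 11h 14m
Arrival: 23:21

23:21


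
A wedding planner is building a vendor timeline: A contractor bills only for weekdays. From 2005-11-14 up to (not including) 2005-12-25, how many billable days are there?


Start: 2005-11-14 (Monday)
End (exclusive): 2005-12-25 (Sunday)
Total calendar days: 41
Full weeks: 41 // 7 = 5 -> 25 weekdays
Remaining 6 days starting on Monday:
  Mon(w), Tue(w), Wed(w), Thu(w), Fri(w), Sat(-) -> 5 weekdays
Total business days: 25 + 5 = 30

30


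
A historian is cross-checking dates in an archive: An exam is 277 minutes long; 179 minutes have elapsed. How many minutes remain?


Total budget: 277 minutes
Time used: 179 minutes
Remaining: 277 - 179 = 98 minutes
Percent used: 64.6%
Percent remaining: 35.4%

98


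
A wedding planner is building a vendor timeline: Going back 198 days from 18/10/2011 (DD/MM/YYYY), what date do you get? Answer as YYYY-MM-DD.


Start: 2011-10-18
Subtracting 198 days
Days already passed in October: 18
After going back through October: 180 more days to subtract
September 2011: 30 days, 150 remaining
August 2011: 31 days, 119 remaining
July 2011: 31 days, 88 remaining
June 2011: 30 days, 58 remaining
Result: 2011-04-03

2011-04-03
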